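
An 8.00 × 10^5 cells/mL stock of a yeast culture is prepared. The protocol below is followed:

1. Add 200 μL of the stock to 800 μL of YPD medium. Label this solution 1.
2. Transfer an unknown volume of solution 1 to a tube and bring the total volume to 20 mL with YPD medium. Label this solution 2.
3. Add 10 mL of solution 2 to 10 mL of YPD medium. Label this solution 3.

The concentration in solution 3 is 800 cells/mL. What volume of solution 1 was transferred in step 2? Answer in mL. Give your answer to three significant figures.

0.200 mL

Step 1: 200 μL + 800 μL = 1000 μL total → factor 1000/200 = 5
Step 2: v brought to 20 mL → factor = 20 mL/v
Step 3: 10 mL + 10 mL = 20 mL total → factor 20/10 = 2
Product of known-step factors = 10
Overall factor = 8.00 × 10^5 cells/mL / (800 cells/mL) = 1000
Step-2 factor = 1000 / 10 = 100
v = 20 mL / 100 = 0.200 mL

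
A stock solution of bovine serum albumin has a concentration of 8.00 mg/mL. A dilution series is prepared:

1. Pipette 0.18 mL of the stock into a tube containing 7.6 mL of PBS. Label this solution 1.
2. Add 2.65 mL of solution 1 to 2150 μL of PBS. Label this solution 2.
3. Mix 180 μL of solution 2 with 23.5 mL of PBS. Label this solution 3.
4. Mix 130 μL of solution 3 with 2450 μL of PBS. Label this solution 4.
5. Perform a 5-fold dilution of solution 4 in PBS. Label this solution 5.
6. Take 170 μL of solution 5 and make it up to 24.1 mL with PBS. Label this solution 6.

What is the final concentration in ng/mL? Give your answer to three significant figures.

Step 1: 0.18 mL + 7.6 mL = 7.78 mL total → factor 7.78/0.18 = 43.222
Step 2: 2.65 mL + 2150 μL = 4.8 mL total → factor 4.8/2.65 = 1.8113
Step 3: 180 μL + 23.5 mL = 23680 μL total → factor 23680/180 = 131.56
Step 4: 130 μL + 2450 μL = 2580 μL total → factor 2580/130 = 19.846
Step 5: 5-fold → factor 5
Step 6: 170 μL brought to 24.1 mL → factor 24100/170 = 141.76
Overall dilution factor = 43.222 × 1.8113 × 131.56 × 19.846 × 5 × 141.76 = 1.4489 × 10^8
Final = 8.00 mg/mL / 1.4489 × 10^8 = 5.522 × 10^-8 mg/mL = 0.0552 ng/mL

0.0552 ng/mL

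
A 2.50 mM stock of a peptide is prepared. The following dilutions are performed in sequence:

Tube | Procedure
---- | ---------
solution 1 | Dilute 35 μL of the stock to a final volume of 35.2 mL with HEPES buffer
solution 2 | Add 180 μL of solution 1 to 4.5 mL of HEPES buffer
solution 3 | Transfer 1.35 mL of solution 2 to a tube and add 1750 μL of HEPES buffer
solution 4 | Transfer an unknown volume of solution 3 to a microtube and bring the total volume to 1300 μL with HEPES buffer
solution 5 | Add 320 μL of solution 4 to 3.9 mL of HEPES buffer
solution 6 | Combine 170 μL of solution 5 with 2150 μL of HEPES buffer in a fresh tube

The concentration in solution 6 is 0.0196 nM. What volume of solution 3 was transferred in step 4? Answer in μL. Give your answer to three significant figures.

Step 1: 35 μL brought to 35.2 mL → factor 35200/35 = 1005.7
Step 2: 180 μL + 4.5 mL = 4680 μL total → factor 4680/180 = 26
Step 3: 1.35 mL + 1750 μL = 3.1 mL total → factor 3.1/1.35 = 2.2963
Step 4: v brought to 1300 μL → factor = 1300 μL/v
Step 5: 320 μL + 3.9 mL = 4220 μL total → factor 4220/320 = 13.188
Step 6: 170 μL + 2150 μL = 2320 μL total → factor 2320/170 = 13.647
Product of known-step factors = 1.0806 × 10^7
Overall factor = 2.50 mM / (0.0196 nM) = 1.2755 × 10^8
Step-4 factor = 1.2755 × 10^8 / 1.0806 × 10^7 = 11.803
v = 1300 μL / 11.803 = 110 μL

110 μL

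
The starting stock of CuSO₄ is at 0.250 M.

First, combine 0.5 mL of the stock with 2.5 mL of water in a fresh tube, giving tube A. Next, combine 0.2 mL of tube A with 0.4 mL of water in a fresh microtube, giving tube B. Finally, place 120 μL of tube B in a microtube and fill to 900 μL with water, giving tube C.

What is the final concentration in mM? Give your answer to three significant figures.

1.85 mM

Step 1: 0.5 mL + 2.5 mL = 3 mL total → factor 3/0.5 = 6
Step 2: 0.2 mL + 0.4 mL = 0.6 mL total → factor 0.6/0.2 = 3
Step 3: 120 μL brought to 900 μL → factor 900/120 = 7.5
Overall dilution factor = 6 × 3 × 7.5 = 135
Final = 0.250 M / 135 = 0.001852 M = 1.85 mM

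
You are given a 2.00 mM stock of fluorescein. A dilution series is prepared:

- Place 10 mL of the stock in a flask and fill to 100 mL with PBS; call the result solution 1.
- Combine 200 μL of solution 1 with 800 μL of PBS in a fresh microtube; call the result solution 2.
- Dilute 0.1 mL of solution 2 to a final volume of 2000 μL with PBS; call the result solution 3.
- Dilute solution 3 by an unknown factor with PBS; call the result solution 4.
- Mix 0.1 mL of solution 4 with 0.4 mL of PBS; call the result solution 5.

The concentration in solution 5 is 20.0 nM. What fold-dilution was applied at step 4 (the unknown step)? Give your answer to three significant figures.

Step 1: 10 mL brought to 100 mL → factor 100/10 = 10
Step 2: 200 μL + 800 μL = 1000 μL total → factor 1000/200 = 5
Step 3: 0.1 mL brought to 2000 μL → factor 2/0.1 = 20
Step 4: unknown factor x
Step 5: 0.1 mL + 0.4 mL = 0.5 mL total → factor 0.5/0.1 = 5
Product of known-step factors = 5000
Overall factor = 2.00 mM / (20.0 nM) = 1 × 10^5
x = 1 × 10^5 / 5000 = 20.0

20.0-fold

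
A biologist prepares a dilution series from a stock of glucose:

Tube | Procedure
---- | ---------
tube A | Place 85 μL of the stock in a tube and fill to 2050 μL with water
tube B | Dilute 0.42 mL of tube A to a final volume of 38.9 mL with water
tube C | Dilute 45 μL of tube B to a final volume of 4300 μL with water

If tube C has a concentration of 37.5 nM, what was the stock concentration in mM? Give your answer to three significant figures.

8.00 mM

Step 1: 85 μL brought to 2050 μL → factor 2050/85 = 24.118
Step 2: 0.42 mL brought to 38.9 mL → factor 38.9/0.42 = 92.619
Step 3: 45 μL brought to 4300 μL → factor 4300/45 = 95.556
Overall dilution factor = 24.118 × 92.619 × 95.556 = 2.1345 × 10^5
Stock = 37.5 nM × 2.1345 × 10^5 = 8.004 × 10^6 nM = 8.00 mM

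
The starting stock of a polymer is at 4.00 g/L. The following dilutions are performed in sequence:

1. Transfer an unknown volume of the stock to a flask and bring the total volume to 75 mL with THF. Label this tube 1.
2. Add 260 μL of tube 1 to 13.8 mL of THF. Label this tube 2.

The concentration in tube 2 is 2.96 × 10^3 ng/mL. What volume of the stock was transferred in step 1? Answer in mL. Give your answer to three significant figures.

Step 1: v brought to 75 mL → factor = 75 mL/v
Step 2: 260 μL + 13.8 mL = 14060 μL total → factor 14060/260 = 54.077
Product of known-step factors = 54.077
Overall factor = 4.00 g/L / (2.96 × 10^3 ng/mL) = 1351.4
Step-1 factor = 1351.4 / 54.077 = 24.989
v = 75 mL / 24.989 = 3.00 mL

3.00 mL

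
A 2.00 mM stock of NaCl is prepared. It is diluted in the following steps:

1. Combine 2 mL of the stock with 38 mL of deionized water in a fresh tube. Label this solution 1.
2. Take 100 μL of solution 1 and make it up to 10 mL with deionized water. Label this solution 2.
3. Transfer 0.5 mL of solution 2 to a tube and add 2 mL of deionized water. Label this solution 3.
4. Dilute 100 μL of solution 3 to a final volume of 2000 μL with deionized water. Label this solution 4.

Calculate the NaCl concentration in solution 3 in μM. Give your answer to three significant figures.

0.200 μM

Step 1: 2 mL + 38 mL = 40 mL total → factor 40/2 = 20
Step 2: 100 μL brought to 10 mL → factor 10000/100 = 100
Step 3: 0.5 mL + 2 mL = 2.5 mL total → factor 2.5/0.5 = 5
Dilution factor through solution 3 = 20 × 100 × 5 = 10000
[solution 3] = 2.00 mM / 10000 = 0.0002000 mM = 0.200 μM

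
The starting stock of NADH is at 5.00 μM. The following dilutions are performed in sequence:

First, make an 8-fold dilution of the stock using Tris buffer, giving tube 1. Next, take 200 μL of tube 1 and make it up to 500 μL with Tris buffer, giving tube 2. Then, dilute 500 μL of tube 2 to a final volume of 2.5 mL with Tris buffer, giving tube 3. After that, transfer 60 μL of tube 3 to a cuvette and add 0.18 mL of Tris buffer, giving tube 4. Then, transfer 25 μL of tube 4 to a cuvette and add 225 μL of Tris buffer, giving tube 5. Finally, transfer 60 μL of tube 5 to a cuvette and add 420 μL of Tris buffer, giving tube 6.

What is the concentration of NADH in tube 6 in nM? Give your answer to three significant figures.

Step 1: 8-fold → factor 8
Step 2: 200 μL brought to 500 μL → factor 500/200 = 2.5
Step 3: 500 μL brought to 2.5 mL → factor 2500/500 = 5
Step 4: 60 μL + 0.18 mL = 240 μL total → factor 240/60 = 4
Step 5: 25 μL + 225 μL = 250 μL total → factor 250/25 = 10
Step 6: 60 μL + 420 μL = 480 μL total → factor 480/60 = 8
Overall dilution factor = 8 × 2.5 × 5 × 4 × 10 × 8 = 32000
Final = 5.00 μM / 32000 = 0.0001563 μM = 0.156 nM

0.156 nM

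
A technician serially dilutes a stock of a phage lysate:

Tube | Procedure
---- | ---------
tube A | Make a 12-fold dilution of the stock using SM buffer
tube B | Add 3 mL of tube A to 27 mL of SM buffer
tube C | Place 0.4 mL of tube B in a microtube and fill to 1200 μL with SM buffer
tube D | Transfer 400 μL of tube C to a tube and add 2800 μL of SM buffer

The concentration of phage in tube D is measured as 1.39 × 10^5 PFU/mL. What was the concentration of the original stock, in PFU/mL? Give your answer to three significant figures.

Step 1: 12-fold → factor 12
Step 2: 3 mL + 27 mL = 30 mL total → factor 30/3 = 10
Step 3: 0.4 mL brought to 1200 μL → factor 1.2/0.4 = 3
Step 4: 400 μL + 2800 μL = 3200 μL total → factor 3200/400 = 8
Overall dilution factor = 12 × 10 × 3 × 8 = 2880
Stock = 1.39 × 10^5 PFU/mL × 2880 = 4.00 × 10^8 PFU/mL

4.00 × 10^8 PFU/mL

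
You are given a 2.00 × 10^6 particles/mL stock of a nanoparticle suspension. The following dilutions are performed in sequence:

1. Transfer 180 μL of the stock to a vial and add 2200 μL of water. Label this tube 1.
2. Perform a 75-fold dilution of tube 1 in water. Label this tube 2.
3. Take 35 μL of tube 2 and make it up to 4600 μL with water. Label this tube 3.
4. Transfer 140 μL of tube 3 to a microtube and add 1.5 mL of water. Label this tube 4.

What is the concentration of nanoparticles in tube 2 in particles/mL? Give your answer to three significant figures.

Step 1: 180 μL + 2200 μL = 2380 μL total → factor 2380/180 = 13.222
Step 2: 75-fold → factor 75
Dilution factor through tube 2 = 13.222 × 75 = 991.67
[tube 2] = 2.00 × 10^6 particles/mL / 991.67 = 2.02 × 10^3 particles/mL

2.02 × 10^3 particles/mL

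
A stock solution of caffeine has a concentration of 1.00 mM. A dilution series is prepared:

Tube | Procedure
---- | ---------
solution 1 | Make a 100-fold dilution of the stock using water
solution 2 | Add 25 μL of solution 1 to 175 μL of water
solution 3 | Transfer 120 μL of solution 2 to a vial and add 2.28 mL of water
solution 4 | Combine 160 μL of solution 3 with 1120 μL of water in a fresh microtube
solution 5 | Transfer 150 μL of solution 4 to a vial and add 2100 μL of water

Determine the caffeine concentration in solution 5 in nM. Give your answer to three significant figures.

0.521 nM

Step 1: 100-fold → factor 100
Step 2: 25 μL + 175 μL = 200 μL total → factor 200/25 = 8
Step 3: 120 μL + 2.28 mL = 2400 μL total → factor 2400/120 = 20
Step 4: 160 μL + 1120 μL = 1280 μL total → factor 1280/160 = 8
Step 5: 150 μL + 2100 μL = 2250 μL total → factor 2250/150 = 15
Overall dilution factor = 100 × 8 × 20 × 8 × 15 = 1.92 × 10^6
Final = 1.00 mM / 1.92 × 10^6 = 5.208 × 10^-7 mM = 0.521 nM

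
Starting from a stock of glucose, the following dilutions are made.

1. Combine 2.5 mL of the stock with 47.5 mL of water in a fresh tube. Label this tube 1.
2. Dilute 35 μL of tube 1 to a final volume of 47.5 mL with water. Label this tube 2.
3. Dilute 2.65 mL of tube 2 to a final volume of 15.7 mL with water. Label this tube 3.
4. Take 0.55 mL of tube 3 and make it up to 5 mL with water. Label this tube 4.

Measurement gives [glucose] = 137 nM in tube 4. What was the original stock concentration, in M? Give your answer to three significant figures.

0.200 M

Step 1: 2.5 mL + 47.5 mL = 50 mL total → factor 50/2.5 = 20
Step 2: 35 μL brought to 47.5 mL → factor 47500/35 = 1357.1
Step 3: 2.65 mL brought to 15.7 mL → factor 15.7/2.65 = 5.9245
Step 4: 0.55 mL brought to 5 mL → factor 5/0.55 = 9.0909
Overall dilution factor = 20 × 1357.1 × 5.9245 × 9.0909 = 1.4619 × 10^6
Stock = 137 nM × 1.4619 × 10^6 = 2.003 × 10^8 nM = 0.200 M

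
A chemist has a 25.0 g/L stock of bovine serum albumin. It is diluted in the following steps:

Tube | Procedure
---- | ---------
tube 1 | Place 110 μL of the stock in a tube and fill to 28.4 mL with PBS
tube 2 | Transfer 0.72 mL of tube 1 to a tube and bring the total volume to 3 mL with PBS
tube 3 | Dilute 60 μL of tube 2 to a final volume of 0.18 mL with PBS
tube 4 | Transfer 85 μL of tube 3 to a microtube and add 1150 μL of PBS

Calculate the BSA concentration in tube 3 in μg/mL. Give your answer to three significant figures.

7.75 μg/mL

Step 1: 110 μL brought to 28.4 mL → factor 28400/110 = 258.18
Step 2: 0.72 mL brought to 3 mL → factor 3/0.72 = 4.1667
Step 3: 60 μL brought to 0.18 mL → factor 180/60 = 3
Dilution factor through tube 3 = 258.18 × 4.1667 × 3 = 3227.3
[tube 3] = 25.0 g/L / 3227.3 = 0.007746 g/L = 7.75 μg/mL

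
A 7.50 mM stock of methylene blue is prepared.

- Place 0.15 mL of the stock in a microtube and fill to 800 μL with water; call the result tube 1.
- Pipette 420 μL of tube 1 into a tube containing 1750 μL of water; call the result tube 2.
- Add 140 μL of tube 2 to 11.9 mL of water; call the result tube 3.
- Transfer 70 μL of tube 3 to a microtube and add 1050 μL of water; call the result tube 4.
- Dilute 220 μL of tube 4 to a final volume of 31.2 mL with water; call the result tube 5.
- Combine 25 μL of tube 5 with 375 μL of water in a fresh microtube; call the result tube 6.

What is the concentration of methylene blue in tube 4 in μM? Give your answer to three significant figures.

0.198 μM

Step 1: 0.15 mL brought to 800 μL → factor 0.8/0.15 = 5.3333
Step 2: 420 μL + 1750 μL = 2170 μL total → factor 2170/420 = 5.1667
Step 3: 140 μL + 11.9 mL = 12040 μL total → factor 12040/140 = 86
Step 4: 70 μL + 1050 μL = 1120 μL total → factor 1120/70 = 16
Dilution factor through tube 4 = 5.3333 × 5.1667 × 86 × 16 = 37916
[tube 4] = 7.50 mM / 37916 = 0.0001978 mM = 0.198 μM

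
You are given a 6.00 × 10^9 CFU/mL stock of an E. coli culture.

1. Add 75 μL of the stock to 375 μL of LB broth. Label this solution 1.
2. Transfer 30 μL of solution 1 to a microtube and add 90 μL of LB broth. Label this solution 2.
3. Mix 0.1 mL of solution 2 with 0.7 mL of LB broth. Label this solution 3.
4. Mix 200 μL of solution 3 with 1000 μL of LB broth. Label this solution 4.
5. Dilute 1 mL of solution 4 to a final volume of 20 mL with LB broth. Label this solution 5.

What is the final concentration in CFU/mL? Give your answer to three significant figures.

Step 1: 75 μL + 375 μL = 450 μL total → factor 450/75 = 6
Step 2: 30 μL + 90 μL = 120 μL total → factor 120/30 = 4
Step 3: 0.1 mL + 0.7 mL = 0.8 mL total → factor 0.8/0.1 = 8
Step 4: 200 μL + 1000 μL = 1200 μL total → factor 1200/200 = 6
Step 5: 1 mL brought to 20 mL → factor 20/1 = 20
Overall dilution factor = 6 × 4 × 8 × 6 × 20 = 23040
Final = 6.00 × 10^9 CFU/mL / 23040 = 2.60 × 10^5 CFU/mL

2.60 × 10^5 CFU/mL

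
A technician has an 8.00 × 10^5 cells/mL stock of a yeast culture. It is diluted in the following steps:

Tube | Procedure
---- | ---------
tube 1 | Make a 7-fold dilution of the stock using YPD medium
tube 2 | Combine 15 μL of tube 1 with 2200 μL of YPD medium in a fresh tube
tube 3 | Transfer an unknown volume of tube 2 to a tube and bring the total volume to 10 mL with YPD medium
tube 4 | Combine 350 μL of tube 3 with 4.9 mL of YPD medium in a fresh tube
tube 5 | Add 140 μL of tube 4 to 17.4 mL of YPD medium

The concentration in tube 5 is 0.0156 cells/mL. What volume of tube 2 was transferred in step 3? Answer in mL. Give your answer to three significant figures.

0.379 mL

Step 1: 7-fold → factor 7
Step 2: 15 μL + 2200 μL = 2215 μL total → factor 2215/15 = 147.67
Step 3: v brought to 10 mL → factor = 10 mL/v
Step 4: 350 μL + 4.9 mL = 5250 μL total → factor 5250/350 = 15
Step 5: 140 μL + 17.4 mL = 17540 μL total → factor 17540/140 = 125.29
Product of known-step factors = 1.9426 × 10^6
Overall factor = 8.00 × 10^5 cells/mL / (0.0156 cells/mL) = 5.1282 × 10^7
Step-3 factor = 5.1282 × 10^7 / 1.9426 × 10^6 = 26.399
v = 10 mL / 26.399 = 0.379 mL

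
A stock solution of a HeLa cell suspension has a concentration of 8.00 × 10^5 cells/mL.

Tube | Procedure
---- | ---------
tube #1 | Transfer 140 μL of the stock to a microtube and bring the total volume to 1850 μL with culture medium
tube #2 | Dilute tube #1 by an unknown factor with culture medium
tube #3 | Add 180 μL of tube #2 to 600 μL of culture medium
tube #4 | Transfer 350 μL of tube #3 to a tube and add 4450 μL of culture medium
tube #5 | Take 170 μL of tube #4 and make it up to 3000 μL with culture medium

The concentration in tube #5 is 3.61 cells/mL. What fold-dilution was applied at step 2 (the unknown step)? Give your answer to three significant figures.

Step 1: 140 μL brought to 1850 μL → factor 1850/140 = 13.214
Step 2: unknown factor x
Step 3: 180 μL + 600 μL = 780 μL total → factor 780/180 = 4.3333
Step 4: 350 μL + 4450 μL = 4800 μL total → factor 4800/350 = 13.714
Step 5: 170 μL brought to 3000 μL → factor 3000/170 = 17.647
Product of known-step factors = 13858
Overall factor = 8.00 × 10^5 cells/mL / (3.61 cells/mL) = 2.2161 × 10^5
x = 2.2161 × 10^5 / 13858 = 16.0

16.0-fold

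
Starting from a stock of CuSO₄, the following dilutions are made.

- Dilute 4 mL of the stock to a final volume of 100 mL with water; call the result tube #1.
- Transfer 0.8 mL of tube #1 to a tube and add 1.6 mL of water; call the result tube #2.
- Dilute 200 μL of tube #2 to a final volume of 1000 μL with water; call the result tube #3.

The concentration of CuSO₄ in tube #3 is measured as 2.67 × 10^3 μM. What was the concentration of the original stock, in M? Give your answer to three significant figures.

1.00 M

Step 1: 4 mL brought to 100 mL → factor 100/4 = 25
Step 2: 0.8 mL + 1.6 mL = 2.4 mL total → factor 2.4/0.8 = 3
Step 3: 200 μL brought to 1000 μL → factor 1000/200 = 5
Overall dilution factor = 25 × 3 × 5 = 375
Stock = 2.67 × 10^3 μM × 375 = 1.001 × 10^6 μM = 1.00 M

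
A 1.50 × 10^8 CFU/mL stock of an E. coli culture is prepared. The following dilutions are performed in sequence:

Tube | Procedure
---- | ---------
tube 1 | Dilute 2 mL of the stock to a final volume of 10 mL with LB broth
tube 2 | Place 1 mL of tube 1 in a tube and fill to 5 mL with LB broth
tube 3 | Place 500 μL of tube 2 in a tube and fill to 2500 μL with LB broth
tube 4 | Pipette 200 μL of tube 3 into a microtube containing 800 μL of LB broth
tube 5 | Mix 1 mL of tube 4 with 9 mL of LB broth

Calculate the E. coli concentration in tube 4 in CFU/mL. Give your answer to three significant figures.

Step 1: 2 mL brought to 10 mL → factor 10/2 = 5
Step 2: 1 mL brought to 5 mL → factor 5/1 = 5
Step 3: 500 μL brought to 2500 μL → factor 2500/500 = 5
Step 4: 200 μL + 800 μL = 1000 μL total → factor 1000/200 = 5
Dilution factor through tube 4 = 5 × 5 × 5 × 5 = 625
[tube 4] = 1.50 × 10^8 CFU/mL / 625 = 2.40 × 10^5 CFU/mL

2.40 × 10^5 CFU/mL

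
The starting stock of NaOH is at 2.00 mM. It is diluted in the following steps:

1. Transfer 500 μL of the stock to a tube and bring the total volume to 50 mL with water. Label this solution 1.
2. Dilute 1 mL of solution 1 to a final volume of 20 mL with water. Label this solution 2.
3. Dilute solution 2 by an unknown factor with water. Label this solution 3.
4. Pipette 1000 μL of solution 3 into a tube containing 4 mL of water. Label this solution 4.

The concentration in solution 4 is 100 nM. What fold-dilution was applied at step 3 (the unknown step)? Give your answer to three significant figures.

Step 1: 500 μL brought to 50 mL → factor 50000/500 = 100
Step 2: 1 mL brought to 20 mL → factor 20/1 = 20
Step 3: unknown factor x
Step 4: 1000 μL + 4 mL = 5000 μL total → factor 5000/1000 = 5
Product of known-step factors = 10000
Overall factor = 2.00 mM / (100 nM) = 20000
x = 20000 / 10000 = 2.00

2.00-fold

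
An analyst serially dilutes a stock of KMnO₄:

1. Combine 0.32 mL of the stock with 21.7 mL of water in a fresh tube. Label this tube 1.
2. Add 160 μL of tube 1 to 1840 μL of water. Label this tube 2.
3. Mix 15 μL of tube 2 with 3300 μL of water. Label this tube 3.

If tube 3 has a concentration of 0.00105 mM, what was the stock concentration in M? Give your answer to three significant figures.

0.200 M

Step 1: 0.32 mL + 21.7 mL = 22.02 mL total → factor 22.02/0.32 = 68.812
Step 2: 160 μL + 1840 μL = 2000 μL total → factor 2000/160 = 12.5
Step 3: 15 μL + 3300 μL = 3315 μL total → factor 3315/15 = 221
Overall dilution factor = 68.812 × 12.5 × 221 = 1.9009 × 10^5
Stock = 0.00105 mM × 1.9009 × 10^5 = 199.6 mM = 0.200 M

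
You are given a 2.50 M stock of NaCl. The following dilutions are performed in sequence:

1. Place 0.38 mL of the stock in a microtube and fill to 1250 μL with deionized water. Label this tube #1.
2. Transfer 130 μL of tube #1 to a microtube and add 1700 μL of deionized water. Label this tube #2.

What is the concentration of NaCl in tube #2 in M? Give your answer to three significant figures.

0.0540 M

Step 1: 0.38 mL brought to 1250 μL → factor 1.25/0.38 = 3.2895
Step 2: 130 μL + 1700 μL = 1830 μL total → factor 1830/130 = 14.077
Overall dilution factor = 3.2895 × 14.077 = 46.306
Final = 2.50 M / 46.306 = 0.0540 M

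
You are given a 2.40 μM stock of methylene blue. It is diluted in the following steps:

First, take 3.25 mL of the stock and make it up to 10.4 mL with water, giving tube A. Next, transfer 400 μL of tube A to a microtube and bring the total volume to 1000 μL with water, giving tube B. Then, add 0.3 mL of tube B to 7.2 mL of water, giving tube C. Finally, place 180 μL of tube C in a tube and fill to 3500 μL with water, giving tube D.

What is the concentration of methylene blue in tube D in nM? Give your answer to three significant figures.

0.617 nM

Step 1: 3.25 mL brought to 10.4 mL → factor 10.4/3.25 = 3.2
Step 2: 400 μL brought to 1000 μL → factor 1000/400 = 2.5
Step 3: 0.3 mL + 7.2 mL = 7.5 mL total → factor 7.5/0.3 = 25
Step 4: 180 μL brought to 3500 μL → factor 3500/180 = 19.444
Overall dilution factor = 3.2 × 2.5 × 25 × 19.444 = 3888.9
Final = 2.40 μM / 3888.9 = 0.0006171 μM = 0.617 nM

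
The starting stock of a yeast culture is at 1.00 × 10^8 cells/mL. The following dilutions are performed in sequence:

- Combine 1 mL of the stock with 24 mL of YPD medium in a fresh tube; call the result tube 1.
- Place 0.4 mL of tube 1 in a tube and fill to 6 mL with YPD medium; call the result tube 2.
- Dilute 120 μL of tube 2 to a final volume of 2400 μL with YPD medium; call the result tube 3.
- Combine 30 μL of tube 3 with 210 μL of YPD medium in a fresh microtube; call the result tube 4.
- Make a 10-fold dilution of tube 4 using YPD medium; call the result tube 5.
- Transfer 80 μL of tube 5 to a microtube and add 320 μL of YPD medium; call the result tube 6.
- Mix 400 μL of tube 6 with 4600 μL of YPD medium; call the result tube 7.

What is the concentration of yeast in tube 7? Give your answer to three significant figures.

2.67 cells/mL

Step 1: 1 mL + 24 mL = 25 mL total → factor 25/1 = 25
Step 2: 0.4 mL brought to 6 mL → factor 6/0.4 = 15
Step 3: 120 μL brought to 2400 μL → factor 2400/120 = 20
Step 4: 30 μL + 210 μL = 240 μL total → factor 240/30 = 8
Step 5: 10-fold → factor 10
Step 6: 80 μL + 320 μL = 400 μL total → factor 400/80 = 5
Step 7: 400 μL + 4600 μL = 5000 μL total → factor 5000/400 = 12.5
Overall dilution factor = 25 × 15 × 20 × 8 × 10 × 5 × 12.5 = 3.75 × 10^7
Final = 1.00 × 10^8 cells/mL / 3.75 × 10^7 = 2.67 cells/mL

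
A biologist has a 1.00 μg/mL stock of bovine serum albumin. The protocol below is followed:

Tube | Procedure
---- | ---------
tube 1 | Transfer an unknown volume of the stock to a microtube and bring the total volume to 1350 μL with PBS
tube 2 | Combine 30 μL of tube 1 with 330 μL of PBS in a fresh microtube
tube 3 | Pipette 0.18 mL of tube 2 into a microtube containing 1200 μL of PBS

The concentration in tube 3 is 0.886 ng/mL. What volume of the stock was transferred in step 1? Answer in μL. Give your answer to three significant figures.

Step 1: v brought to 1350 μL → factor = 1350 μL/v
Step 2: 30 μL + 330 μL = 360 μL total → factor 360/30 = 12
Step 3: 0.18 mL + 1200 μL = 1.38 mL total → factor 1.38/0.18 = 7.6667
Product of known-step factors = 92
Overall factor = 1.00 μg/mL / (0.886 ng/mL) = 1128.7
Step-1 factor = 1128.7 / 92 = 12.268
v = 1350 μL / 12.268 = 110 μL

110 μL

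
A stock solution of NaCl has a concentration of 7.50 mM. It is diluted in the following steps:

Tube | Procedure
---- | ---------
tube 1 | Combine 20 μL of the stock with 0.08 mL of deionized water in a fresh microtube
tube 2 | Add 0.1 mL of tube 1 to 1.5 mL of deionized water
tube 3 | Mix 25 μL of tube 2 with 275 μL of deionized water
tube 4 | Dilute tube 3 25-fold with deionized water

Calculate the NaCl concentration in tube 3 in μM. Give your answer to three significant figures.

Step 1: 20 μL + 0.08 mL = 100 μL total → factor 100/20 = 5
Step 2: 0.1 mL + 1.5 mL = 1.6 mL total → factor 1.6/0.1 = 16
Step 3: 25 μL + 275 μL = 300 μL total → factor 300/25 = 12
Dilution factor through tube 3 = 5 × 16 × 12 = 960
[tube 3] = 7.50 mM / 960 = 0.007812 mM = 7.81 μM

7.81 μM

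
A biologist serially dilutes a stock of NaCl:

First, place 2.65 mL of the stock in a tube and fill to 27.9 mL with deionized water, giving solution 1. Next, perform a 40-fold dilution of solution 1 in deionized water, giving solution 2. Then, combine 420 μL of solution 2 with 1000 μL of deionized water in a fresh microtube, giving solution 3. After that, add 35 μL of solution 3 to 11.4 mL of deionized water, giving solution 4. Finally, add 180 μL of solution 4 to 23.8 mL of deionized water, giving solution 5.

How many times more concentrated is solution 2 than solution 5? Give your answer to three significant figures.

Step 1: 2.65 mL brought to 27.9 mL → factor 27.9/2.65 = 10.528
Step 2: 40-fold → factor 40
Step 3: 420 μL + 1000 μL = 1420 μL total → factor 1420/420 = 3.381
Step 4: 35 μL + 11.4 mL = 11435 μL total → factor 11435/35 = 326.71
Step 5: 180 μL + 23.8 mL = 23980 μL total → factor 23980/180 = 133.22
Dilution factor to solution 2 = 421.13; to solution 5 = 6.1973 × 10^7
[solution 2]/[solution 5] = (factor to solution 5)/(factor to solution 2) = 6.1973 × 10^7/421.13 = 1.47 × 10^5

1.47 × 10^5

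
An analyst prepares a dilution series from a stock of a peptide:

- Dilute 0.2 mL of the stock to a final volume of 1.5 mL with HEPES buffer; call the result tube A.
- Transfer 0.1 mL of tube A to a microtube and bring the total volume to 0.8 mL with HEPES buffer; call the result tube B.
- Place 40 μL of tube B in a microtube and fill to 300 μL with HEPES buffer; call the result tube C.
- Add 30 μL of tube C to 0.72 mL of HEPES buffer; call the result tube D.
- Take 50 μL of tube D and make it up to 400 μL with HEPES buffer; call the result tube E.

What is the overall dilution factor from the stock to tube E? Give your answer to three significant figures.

Step 1: 0.2 mL brought to 1.5 mL → factor 1.5/0.2 = 7.5
Step 2: 0.1 mL brought to 0.8 mL → factor 0.8/0.1 = 8
Step 3: 40 μL brought to 300 μL → factor 300/40 = 7.5
Step 4: 30 μL + 0.72 mL = 750 μL total → factor 750/30 = 25
Step 5: 50 μL brought to 400 μL → factor 400/50 = 8
Overall dilution factor = 7.5 × 8 × 7.5 × 25 × 8 = 90000

9.00 × 10^4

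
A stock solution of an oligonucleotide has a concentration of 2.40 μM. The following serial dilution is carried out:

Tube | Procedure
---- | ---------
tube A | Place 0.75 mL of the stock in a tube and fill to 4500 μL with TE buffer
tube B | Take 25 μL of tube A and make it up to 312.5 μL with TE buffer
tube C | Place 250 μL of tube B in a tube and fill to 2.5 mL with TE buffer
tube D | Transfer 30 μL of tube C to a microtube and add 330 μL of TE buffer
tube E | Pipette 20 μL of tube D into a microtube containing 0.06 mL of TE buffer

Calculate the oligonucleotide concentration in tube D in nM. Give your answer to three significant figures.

Step 1: 0.75 mL brought to 4500 μL → factor 4.5/0.75 = 6
Step 2: 25 μL brought to 312.5 μL → factor 312.5/25 = 12.5
Step 3: 250 μL brought to 2.5 mL → factor 2500/250 = 10
Step 4: 30 μL + 330 μL = 360 μL total → factor 360/30 = 12
Dilution factor through tube D = 6 × 12.5 × 10 × 12 = 9000
[tube D] = 2.40 μM / 9000 = 0.0002667 μM = 0.267 nM

0.267 nM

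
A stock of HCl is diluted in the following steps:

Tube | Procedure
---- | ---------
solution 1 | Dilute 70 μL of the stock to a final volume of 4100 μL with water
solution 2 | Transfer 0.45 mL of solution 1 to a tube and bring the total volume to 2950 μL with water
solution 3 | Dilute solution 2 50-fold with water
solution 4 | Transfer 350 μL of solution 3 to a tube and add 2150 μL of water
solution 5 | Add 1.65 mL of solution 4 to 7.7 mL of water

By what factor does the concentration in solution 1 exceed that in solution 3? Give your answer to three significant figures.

328

Step 1: 70 μL brought to 4100 μL → factor 4100/70 = 58.571
Step 2: 0.45 mL brought to 2950 μL → factor 2.95/0.45 = 6.5556
Step 3: 50-fold → factor 50
Dilution factor to solution 1 = 58.571; to solution 3 = 19198
[solution 1]/[solution 3] = (factor to solution 3)/(factor to solution 1) = 19198/58.571 = 328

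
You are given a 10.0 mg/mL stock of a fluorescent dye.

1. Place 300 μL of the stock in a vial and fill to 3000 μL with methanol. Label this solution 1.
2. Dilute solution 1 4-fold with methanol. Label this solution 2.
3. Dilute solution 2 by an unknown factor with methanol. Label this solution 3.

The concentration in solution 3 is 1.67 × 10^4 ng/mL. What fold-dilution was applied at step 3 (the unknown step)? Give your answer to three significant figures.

Step 1: 300 μL brought to 3000 μL → factor 3000/300 = 10
Step 2: 4-fold → factor 4
Step 3: unknown factor x
Product of known-step factors = 40
Overall factor = 10.0 mg/mL / (1.67 × 10^4 ng/mL) = 598.8
x = 598.8 / 40 = 15.0

15.0-fold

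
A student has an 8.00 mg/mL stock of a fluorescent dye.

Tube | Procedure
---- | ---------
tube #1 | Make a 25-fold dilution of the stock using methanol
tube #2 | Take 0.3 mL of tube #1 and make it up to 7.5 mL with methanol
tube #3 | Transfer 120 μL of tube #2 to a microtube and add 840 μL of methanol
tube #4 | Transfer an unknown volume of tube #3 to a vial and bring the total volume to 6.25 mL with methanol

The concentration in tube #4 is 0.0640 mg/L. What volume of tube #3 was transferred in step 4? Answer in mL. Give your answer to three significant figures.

0.250 mL

Step 1: 25-fold → factor 25
Step 2: 0.3 mL brought to 7.5 mL → factor 7.5/0.3 = 25
Step 3: 120 μL + 840 μL = 960 μL total → factor 960/120 = 8
Step 4: v brought to 6.25 mL → factor = 6.25 mL/v
Product of known-step factors = 5000
Overall factor = 8.00 mg/mL / (0.0640 mg/L) = 1.25 × 10^5
Step-4 factor = 1.25 × 10^5 / 5000 = 25
v = 6.25 mL / 25 = 0.250 mL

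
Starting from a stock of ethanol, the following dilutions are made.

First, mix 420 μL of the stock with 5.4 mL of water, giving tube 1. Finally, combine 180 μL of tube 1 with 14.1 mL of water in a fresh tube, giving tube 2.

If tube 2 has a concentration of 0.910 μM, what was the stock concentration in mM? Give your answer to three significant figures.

1.00 mM

Step 1: 420 μL + 5.4 mL = 5820 μL total → factor 5820/420 = 13.857
Step 2: 180 μL + 14.1 mL = 14280 μL total → factor 14280/180 = 79.333
Overall dilution factor = 13.857 × 79.333 = 1099.3
Stock = 0.910 μM × 1099.3 = 1000 μM = 1.00 mM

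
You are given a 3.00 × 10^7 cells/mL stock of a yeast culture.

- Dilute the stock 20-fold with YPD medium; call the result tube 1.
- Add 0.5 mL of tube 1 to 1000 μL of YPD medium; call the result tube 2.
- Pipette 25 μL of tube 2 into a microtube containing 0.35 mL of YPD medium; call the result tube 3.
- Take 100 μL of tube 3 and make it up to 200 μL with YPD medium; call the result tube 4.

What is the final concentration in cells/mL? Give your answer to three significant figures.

Step 1: 20-fold → factor 20
Step 2: 0.5 mL + 1000 μL = 1.5 mL total → factor 1.5/0.5 = 3
Step 3: 25 μL + 0.35 mL = 375 μL total → factor 375/25 = 15
Step 4: 100 μL brought to 200 μL → factor 200/100 = 2
Overall dilution factor = 20 × 3 × 15 × 2 = 1800
Final = 3.00 × 10^7 cells/mL / 1800 = 1.67 × 10^4 cells/mL

1.67 × 10^4 cells/mL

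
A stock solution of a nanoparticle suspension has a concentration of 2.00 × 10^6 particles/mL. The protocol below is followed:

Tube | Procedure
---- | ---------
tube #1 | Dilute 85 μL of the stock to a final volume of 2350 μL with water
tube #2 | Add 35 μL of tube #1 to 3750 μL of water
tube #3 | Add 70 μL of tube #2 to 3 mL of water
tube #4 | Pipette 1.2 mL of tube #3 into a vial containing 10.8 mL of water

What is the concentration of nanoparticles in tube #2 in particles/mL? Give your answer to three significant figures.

Step 1: 85 μL brought to 2350 μL → factor 2350/85 = 27.647
Step 2: 35 μL + 3750 μL = 3785 μL total → factor 3785/35 = 108.14
Dilution factor through tube #2 = 27.647 × 108.14 = 2989.8
[tube #2] = 2.00 × 10^6 particles/mL / 2989.8 = 669 particles/mL

669 particles/mL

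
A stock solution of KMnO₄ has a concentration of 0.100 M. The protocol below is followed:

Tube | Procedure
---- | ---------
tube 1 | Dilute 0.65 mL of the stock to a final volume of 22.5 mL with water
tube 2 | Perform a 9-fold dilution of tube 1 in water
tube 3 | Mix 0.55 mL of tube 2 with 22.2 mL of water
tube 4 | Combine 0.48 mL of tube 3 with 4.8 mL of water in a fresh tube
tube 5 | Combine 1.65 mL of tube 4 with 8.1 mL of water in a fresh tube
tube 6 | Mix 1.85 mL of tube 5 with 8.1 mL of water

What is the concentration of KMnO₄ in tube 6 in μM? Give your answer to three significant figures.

Step 1: 0.65 mL brought to 22.5 mL → factor 22.5/0.65 = 34.615
Step 2: 9-fold → factor 9
Step 3: 0.55 mL + 22.2 mL = 22.75 mL total → factor 22.75/0.55 = 41.364
Step 4: 0.48 mL + 4.8 mL = 5.28 mL total → factor 5.28/0.48 = 11
Step 5: 1.65 mL + 8.1 mL = 9.75 mL total → factor 9.75/1.65 = 5.9091
Step 6: 1.85 mL + 8.1 mL = 9.95 mL total → factor 9.95/1.85 = 5.3784
Overall dilution factor = 34.615 × 9 × 41.364 × 11 × 5.9091 × 5.3784 = 4.505 × 10^6
Final = 0.100 M / 4.505 × 10^6 = 2.220 × 10^-8 M = 0.0222 μM

0.0222 μM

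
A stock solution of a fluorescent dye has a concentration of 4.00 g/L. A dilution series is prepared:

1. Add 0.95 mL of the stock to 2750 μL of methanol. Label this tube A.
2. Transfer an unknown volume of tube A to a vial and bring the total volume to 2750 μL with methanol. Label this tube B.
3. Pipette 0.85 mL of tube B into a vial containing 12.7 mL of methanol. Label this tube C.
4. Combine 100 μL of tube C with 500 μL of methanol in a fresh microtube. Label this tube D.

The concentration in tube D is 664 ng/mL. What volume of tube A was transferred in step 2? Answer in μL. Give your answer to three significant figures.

170 μL

Step 1: 0.95 mL + 2750 μL = 3.7 mL total → factor 3.7/0.95 = 3.8947
Step 2: v brought to 2750 μL → factor = 2750 μL/v
Step 3: 0.85 mL + 12.7 mL = 13.55 mL total → factor 13.55/0.85 = 15.941
Step 4: 100 μL + 500 μL = 600 μL total → factor 600/100 = 6
Product of known-step factors = 372.52
Overall factor = 4.00 g/L / (664 ng/mL) = 6024.1
Step-2 factor = 6024.1 / 372.52 = 16.171
v = 2750 μL / 16.171 = 170 μL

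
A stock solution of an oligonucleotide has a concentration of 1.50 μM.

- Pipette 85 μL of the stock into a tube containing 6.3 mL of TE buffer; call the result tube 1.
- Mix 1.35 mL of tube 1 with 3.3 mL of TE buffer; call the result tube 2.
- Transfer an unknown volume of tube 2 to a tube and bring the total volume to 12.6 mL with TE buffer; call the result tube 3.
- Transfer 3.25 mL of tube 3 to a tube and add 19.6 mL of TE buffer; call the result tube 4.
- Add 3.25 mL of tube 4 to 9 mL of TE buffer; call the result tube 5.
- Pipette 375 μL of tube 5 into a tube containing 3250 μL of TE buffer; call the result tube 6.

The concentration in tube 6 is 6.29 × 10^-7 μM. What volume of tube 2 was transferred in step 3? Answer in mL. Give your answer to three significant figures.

Step 1: 85 μL + 6.3 mL = 6385 μL total → factor 6385/85 = 75.118
Step 2: 1.35 mL + 3.3 mL = 4.65 mL total → factor 4.65/1.35 = 3.4444
Step 3: v brought to 12.6 mL → factor = 12.6 mL/v
Step 4: 3.25 mL + 19.6 mL = 22.85 mL total → factor 22.85/3.25 = 7.0308
Step 5: 3.25 mL + 9 mL = 12.25 mL total → factor 12.25/3.25 = 3.7692
Step 6: 375 μL + 3250 μL = 3625 μL total → factor 3625/375 = 9.6667
Product of known-step factors = 66282
Overall factor = 1.50 μM / (6.29 × 10^-7 μM) = 2.3847 × 10^6
Step-3 factor = 2.3847 × 10^6 / 66282 = 35.979
v = 12.6 mL / 35.979 = 0.350 mL

0.350 mL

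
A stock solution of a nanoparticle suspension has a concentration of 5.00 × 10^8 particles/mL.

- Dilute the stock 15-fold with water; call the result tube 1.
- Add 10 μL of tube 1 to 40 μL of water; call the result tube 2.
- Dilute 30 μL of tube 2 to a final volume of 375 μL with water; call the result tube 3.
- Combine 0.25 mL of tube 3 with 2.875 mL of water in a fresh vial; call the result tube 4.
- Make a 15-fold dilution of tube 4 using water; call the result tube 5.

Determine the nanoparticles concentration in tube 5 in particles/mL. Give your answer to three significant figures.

2.84 × 10^3 particles/mL

Step 1: 15-fold → factor 15
Step 2: 10 μL + 40 μL = 50 μL total → factor 50/10 = 5
Step 3: 30 μL brought to 375 μL → factor 375/30 = 12.5
Step 4: 0.25 mL + 2.875 mL = 3.125 mL total → factor 3.125/0.25 = 12.5
Step 5: 15-fold → factor 15
Overall dilution factor = 15 × 5 × 12.5 × 12.5 × 15 = 1.7578 × 10^5
Final = 5.00 × 10^8 particles/mL / 1.7578 × 10^5 = 2.84 × 10^3 particles/mL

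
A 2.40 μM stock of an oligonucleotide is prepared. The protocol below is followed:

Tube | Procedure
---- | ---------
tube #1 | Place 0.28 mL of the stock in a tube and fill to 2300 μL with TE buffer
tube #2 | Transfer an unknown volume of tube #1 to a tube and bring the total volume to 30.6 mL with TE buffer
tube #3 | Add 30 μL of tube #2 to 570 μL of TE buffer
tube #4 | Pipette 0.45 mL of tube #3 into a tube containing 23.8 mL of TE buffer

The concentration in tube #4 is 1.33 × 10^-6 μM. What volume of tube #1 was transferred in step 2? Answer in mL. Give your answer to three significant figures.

Step 1: 0.28 mL brought to 2300 μL → factor 2.3/0.28 = 8.2143
Step 2: v brought to 30.6 mL → factor = 30.6 mL/v
Step 3: 30 μL + 570 μL = 600 μL total → factor 600/30 = 20
Step 4: 0.45 mL + 23.8 mL = 24.25 mL total → factor 24.25/0.45 = 53.889
Product of known-step factors = 8853.2
Overall factor = 2.40 μM / (1.33 × 10^-6 μM) = 1.8045 × 10^6
Step-2 factor = 1.8045 × 10^6 / 8853.2 = 203.83
v = 30.6 mL / 203.83 = 0.150 mL

0.150 mL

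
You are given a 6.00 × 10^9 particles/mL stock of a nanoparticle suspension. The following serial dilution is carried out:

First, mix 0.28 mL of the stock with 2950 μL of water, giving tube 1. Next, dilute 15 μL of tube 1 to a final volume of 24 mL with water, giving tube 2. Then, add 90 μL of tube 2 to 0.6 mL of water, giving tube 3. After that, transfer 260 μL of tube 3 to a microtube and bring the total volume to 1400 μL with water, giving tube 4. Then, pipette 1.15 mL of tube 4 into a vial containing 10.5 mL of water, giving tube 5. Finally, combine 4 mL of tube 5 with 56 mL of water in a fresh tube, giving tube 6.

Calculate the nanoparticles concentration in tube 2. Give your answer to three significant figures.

Step 1: 0.28 mL + 2950 μL = 3.23 mL total → factor 3.23/0.28 = 11.536
Step 2: 15 μL brought to 24 mL → factor 24000/15 = 1600
Dilution factor through tube 2 = 11.536 × 1600 = 18457
[tube 2] = 6.00 × 10^9 particles/mL / 18457 = 3.25 × 10^5 particles/mL

3.25 × 10^5 particles/mL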